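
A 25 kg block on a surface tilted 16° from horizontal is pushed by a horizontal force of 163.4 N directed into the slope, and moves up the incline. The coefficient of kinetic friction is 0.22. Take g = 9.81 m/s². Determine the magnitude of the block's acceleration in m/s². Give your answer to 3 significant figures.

The horizontal push has components F cos 16° = 163.4 × 0.9613 = 157.076 N up the incline and F sin 16° = 163.4 × 0.2756 = 45.033 N pressing into the surface.
The normal force is therefore N = mg cos 16° + F sin 16° = 235.759 + 45.033 = 280.792 N, and kinetic friction down the slope is μN = 0.22 × 280.792 = 61.774 N.
Along the incline: F cos 16° − mg sin 16° − μN = ma, so 157.076 − 67.591 − 61.774 = 25 a, giving a = 1.1084 m/s².

1.11 m/s²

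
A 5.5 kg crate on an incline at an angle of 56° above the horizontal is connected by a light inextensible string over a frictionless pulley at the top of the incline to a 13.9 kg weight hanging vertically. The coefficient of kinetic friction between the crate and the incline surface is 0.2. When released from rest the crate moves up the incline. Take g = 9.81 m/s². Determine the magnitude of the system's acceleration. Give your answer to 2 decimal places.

4.41 m/s²

For the crate on the incline: the weight component along the slope is m₁g sin 56° = 5.5 × 9.81 × 0.8290 = 44.729 N and the normal force is N = m₁g cos 56° = 30.171 N.
Kinetic friction opposes the crate's motion up the incline: f = μN = 0.2 × 30.171 = 6.034 N acting down the slope.
Newton's second law for the crate (up-slope positive): T − 44.729 − 6.034 = 5.5 a. For the hanging weight (downward positive): 13.9 × 9.81 − T = 13.9 a.
Adding the two equations eliminates T: 85.596 = 19.4 a, so a = 4.4122 m/s².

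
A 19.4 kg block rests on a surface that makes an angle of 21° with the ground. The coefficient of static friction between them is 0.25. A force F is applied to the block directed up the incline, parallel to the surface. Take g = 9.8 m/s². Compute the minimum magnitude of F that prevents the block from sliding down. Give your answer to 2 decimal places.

23.76 N

The normal force is N = mg cos 21° = 177.492 N. With F at its minimum the block is on the verge of sliding down, so static friction is at its maximum μ_s N = 0.25 × 177.492 = 44.373 N and acts up the slope.
Equilibrium along the incline: F + μ_s N = mg sin 21°, so F = 68.133 − 44.373 = 23.760 N.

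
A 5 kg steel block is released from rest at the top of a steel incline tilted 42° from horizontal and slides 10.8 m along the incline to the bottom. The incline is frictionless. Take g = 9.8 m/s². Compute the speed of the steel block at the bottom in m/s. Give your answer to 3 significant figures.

11.9 m/s

The weight component along the incline is mg sin 42° = 32.787 N and the normal force is N = mg cos 42° = 36.414 N.
With no friction, a = g sin 42° = 6.5575 m/s².
Starting from rest over a distance of 10.8 m, v² = 2aL = 2 × 6.5575 × 10.8 = 141.6420, so v = 11.9013 m/s.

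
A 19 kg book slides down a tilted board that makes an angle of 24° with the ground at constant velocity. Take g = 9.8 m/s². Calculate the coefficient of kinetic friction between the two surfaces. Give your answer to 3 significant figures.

At constant velocity the net force along the incline is zero: mg sin 24° = μ mg cos 24°.
So μ = tan 24° = 0.4067 / 0.9135 = 0.4452.

0.445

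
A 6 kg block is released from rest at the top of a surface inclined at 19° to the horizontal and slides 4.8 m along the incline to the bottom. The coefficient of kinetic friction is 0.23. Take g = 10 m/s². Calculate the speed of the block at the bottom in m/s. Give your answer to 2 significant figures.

3.2 m/s

The weight component along the incline is mg sin 19° = 19.534 N and the normal force is N = mg cos 19° = 56.731 N.
Friction up the slope is f = μN = 0.23 × 56.731 = 13.048 N, so the net downslope force is 19.534 − 13.048 = 6.486 N and a = 6.486 / 6 = 1.0810 m/s².
Starting from rest over a distance of 4.8 m, v² = 2aL = 2 × 1.0810 × 4.8 = 10.3776, so v = 3.2214 m/s.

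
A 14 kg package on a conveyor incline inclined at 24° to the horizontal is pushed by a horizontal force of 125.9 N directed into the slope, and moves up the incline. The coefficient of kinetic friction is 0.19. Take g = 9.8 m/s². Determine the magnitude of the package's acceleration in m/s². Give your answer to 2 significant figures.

The horizontal push has components F cos 24° = 125.9 × 0.9135 = 115.010 N up the incline and F sin 24° = 125.9 × 0.4067 = 51.204 N pressing into the surface.
The normal force is therefore N = mg cos 24° + F sin 24° = 125.332 + 51.204 = 176.536 N, and kinetic friction down the slope is μN = 0.19 × 176.536 = 33.542 N.
Along the incline: F cos 24° − mg sin 24° − μN = ma, so 115.010 − 55.799 − 33.542 = 14 a, giving a = 1.8335 m/s².

1.8 m/s²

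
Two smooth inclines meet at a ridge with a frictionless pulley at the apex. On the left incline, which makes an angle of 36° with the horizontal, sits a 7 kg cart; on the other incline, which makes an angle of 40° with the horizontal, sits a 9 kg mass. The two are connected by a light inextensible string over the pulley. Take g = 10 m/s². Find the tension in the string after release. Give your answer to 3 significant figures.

48.5 N

Resolve each weight along its own incline: the 7 kg mass has component 7 × 10 × sin 36° = 41.145 N down its slope, and the 9 kg mass has 9 × 10 × sin 40° = 57.851 N down its slope.
The 9 kg side's 57.851 N exceeds the other side's 41.145 N, so that mass slides down and the 7 kg mass slides up. Taking that direction as positive, Newton's second law for the whole system gives 57.851 − 41.145 = (7 + 9) a, so a = 16.706 / 16 = 1.0441 m/s².
For the 7 kg mass (up-slope positive): T − 41.145 = 7 × 1.0441, so T = 48.454 N.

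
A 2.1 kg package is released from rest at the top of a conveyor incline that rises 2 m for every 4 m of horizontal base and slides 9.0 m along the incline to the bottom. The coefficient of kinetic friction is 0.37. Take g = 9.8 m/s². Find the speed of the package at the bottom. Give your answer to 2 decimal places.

The weight component along the incline is mg sin 26.57° = 9.204 N and the normal force is N = mg cos 26.57° = 18.407 N.
Friction up the slope is f = μN = 0.37 × 18.407 = 6.811 N, so the net downslope force is 9.204 − 6.811 = 2.393 N and a = 2.393 / 2.1 = 1.1395 m/s².
Starting from rest over a distance of 9.0 m, v² = 2aL = 2 × 1.1395 × 9.0 = 20.5110, so v = 4.5289 m/s.

4.53 m/s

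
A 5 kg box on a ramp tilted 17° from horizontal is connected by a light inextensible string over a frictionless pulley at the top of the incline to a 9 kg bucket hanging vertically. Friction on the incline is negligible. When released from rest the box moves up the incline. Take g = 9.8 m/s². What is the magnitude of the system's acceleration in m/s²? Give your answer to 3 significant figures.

For the box on the incline: the weight component along the slope is m₁g sin 17° = 5 × 9.8 × 0.2924 = 14.328 N and the normal force is N = m₁g cos 17° = 46.859 N.
Newton's second law for the box (up-slope positive): T − 14.328 = 5 a. For the hanging bucket (downward positive): 9 × 9.8 − T = 9 a.
Adding the two equations eliminates T: 73.872 = 14 a, so a = 5.2766 m/s².

5.28 m/s²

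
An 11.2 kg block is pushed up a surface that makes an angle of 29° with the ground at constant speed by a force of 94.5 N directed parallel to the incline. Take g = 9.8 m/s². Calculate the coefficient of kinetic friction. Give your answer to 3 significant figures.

At constant speed ΣF = 0 along the incline. The applied 94.5 N acts up the slope; the weight component mg sin 29° = 53.213 N and kinetic friction μN both act down the slope.
So 94.5 = 53.213 + μ × 95.998, giving μ = (94.5 − 53.213) / 95.998 = 0.4301.

0.430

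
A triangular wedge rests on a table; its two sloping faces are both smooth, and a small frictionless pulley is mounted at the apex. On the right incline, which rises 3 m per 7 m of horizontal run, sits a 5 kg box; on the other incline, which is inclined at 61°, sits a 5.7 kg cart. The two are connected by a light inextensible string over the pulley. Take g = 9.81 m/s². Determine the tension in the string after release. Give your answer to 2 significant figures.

33 N

Resolve each weight along its own incline: the 5 kg mass has component 5 × 9.81 × sin 23.20° = 19.322 N down its slope, and the 5.7 kg mass has 5.7 × 9.81 × sin 61° = 48.906 N down its slope.
The 5.7 kg side's 48.906 N exceeds the other side's 19.322 N, so that mass slides down and the 5 kg mass slides up. Taking that direction as positive, Newton's second law for the whole system gives 48.906 − 19.322 = (5 + 5.7) a, so a = 29.584 / 10.7 = 2.7649 m/s².
For the 5 kg mass (up-slope positive): T − 19.322 = 5 × 2.7649, so T = 33.147 N.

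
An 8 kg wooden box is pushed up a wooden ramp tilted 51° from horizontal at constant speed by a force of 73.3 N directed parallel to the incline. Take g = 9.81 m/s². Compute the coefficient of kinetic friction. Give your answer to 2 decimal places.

0.25

At constant speed ΣF = 0 along the incline. The applied 73.3 N acts up the slope; the weight component mg sin 51° = 60.990 N and kinetic friction μN both act down the slope.
So 73.3 = 60.990 + μ × 49.389, giving μ = (73.3 − 60.990) / 49.389 = 0.2492.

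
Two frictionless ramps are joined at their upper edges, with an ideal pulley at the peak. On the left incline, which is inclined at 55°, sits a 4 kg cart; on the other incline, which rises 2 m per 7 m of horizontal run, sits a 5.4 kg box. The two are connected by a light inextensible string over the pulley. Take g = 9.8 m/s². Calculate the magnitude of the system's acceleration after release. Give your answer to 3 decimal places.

1.869 m/s²

Resolve each weight along its own incline: the 4 kg mass has component 4 × 9.8 × sin 55° = 32.111 N down its slope, and the 5.4 kg mass has 5.4 × 9.8 × sin 15.95° = 14.538 N down its slope.
The 4 kg side's 32.111 N exceeds the other side's 14.538 N, so that mass slides down and the 5.4 kg mass slides up. Taking that direction as positive, Newton's second law for the whole system gives 32.111 − 14.538 = (4 + 5.4) a, so a = 17.573 / 9.4 = 1.8695 m/s².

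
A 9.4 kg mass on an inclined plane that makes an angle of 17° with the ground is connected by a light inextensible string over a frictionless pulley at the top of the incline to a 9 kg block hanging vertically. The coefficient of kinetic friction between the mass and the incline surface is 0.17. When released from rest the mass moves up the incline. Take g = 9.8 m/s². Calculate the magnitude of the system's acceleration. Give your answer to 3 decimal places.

2.516 m/s²

For the mass on the incline: the weight component along the slope is m₁g sin 17° = 9.4 × 9.8 × 0.2924 = 26.936 N and the normal force is N = m₁g cos 17° = 88.095 N.
Kinetic friction opposes the mass's motion up the incline: f = μN = 0.17 × 88.095 = 14.976 N acting down the slope.
Newton's second law for the mass (up-slope positive): T − 26.936 − 14.976 = 9.4 a. For the hanging block (downward positive): 9 × 9.8 − T = 9 a.
Adding the two equations eliminates T: 46.288 = 18.4 a, so a = 2.5157 m/s².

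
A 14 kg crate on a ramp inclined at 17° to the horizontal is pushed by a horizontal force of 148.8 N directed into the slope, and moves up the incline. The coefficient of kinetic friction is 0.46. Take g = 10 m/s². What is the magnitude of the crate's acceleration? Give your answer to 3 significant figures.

1.41 m/s²

The horizontal push has components F cos 17° = 148.8 × 0.9563 = 142.297 N up the incline and F sin 17° = 148.8 × 0.2924 = 43.509 N pressing into the surface.
The normal force is therefore N = mg cos 17° + F sin 17° = 133.882 + 43.509 = 177.391 N, and kinetic friction down the slope is μN = 0.46 × 177.391 = 81.600 N.
Along the incline: F cos 17° − mg sin 17° − μN = ma, so 142.297 − 40.936 − 81.600 = 14 a, giving a = 1.4115 m/s².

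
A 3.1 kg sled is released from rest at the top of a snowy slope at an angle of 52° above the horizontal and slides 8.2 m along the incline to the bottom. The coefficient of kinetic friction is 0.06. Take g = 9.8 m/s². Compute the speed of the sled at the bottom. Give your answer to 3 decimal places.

The weight component along the incline is mg sin 52° = 23.940 N and the normal force is N = mg cos 52° = 18.704 N.
Friction up the slope is f = μN = 0.06 × 18.704 = 1.122 N, so the net downslope force is 23.940 − 1.122 = 22.818 N and a = 22.818 / 3.1 = 7.3606 m/s².
Starting from rest over a distance of 8.2 m, v² = 2aL = 2 × 7.3606 × 8.2 = 120.7138, so v = 10.9870 m/s.

10.987 m/s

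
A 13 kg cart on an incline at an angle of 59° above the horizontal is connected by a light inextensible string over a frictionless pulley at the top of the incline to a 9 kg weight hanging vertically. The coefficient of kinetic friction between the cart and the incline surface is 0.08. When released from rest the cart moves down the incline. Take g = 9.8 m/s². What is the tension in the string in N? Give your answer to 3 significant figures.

For the cart on the incline: the weight component along the slope is m₁g sin 59° = 13 × 9.8 × 0.8572 = 109.207 N and the normal force is N = m₁g cos 59° = 65.616 N.
Kinetic friction opposes the cart's motion down the incline: f = μN = 0.08 × 65.616 = 5.249 N acting up the slope.
Newton's second law for the cart (down-slope positive): 109.207 − 5.249 − T = 13 a. For the hanging weight (upward positive): T − 9 × 9.8 = 9 a.
Adding the two equations eliminates T: 15.758 = 22 a, so a = 0.7163 m/s².
Then from the hanging weight's equation, T = 9 × (9.8 + 0.7163) = 94.647 N.

94.6 N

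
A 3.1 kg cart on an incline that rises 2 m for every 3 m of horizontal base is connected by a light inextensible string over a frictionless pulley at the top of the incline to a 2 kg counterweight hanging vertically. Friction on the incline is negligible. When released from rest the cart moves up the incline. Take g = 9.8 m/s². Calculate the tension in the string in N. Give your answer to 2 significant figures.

19 N

For the cart on the incline: the weight component along the slope is m₁g sin 33.69° = 3.1 × 9.8 × 0.5547 = 16.852 N and the normal force is N = m₁g cos 33.69° = 25.278 N.
Newton's second law for the cart (up-slope positive): T − 16.852 = 3.1 a. For the hanging counterweight (downward positive): 2 × 9.8 − T = 2 a.
Adding the two equations eliminates T: 2.748 = 5.1 a, so a = 0.5388 m/s².
Then from the hanging counterweight's equation, T = 2 × (9.8 − 0.5388) = 18.522 N.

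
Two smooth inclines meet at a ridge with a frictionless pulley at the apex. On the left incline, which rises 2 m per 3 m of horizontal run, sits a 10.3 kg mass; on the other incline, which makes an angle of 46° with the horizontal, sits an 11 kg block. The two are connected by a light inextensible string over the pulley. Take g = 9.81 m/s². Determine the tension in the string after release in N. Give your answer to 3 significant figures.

66.5 N

Resolve each weight along its own incline: the 10.3 kg mass has component 10.3 × 9.81 × sin 33.69° = 56.049 N down its slope, and the 11 kg mass has 11 × 9.81 × sin 46° = 77.624 N down its slope.
The 11 kg side's 77.624 N exceeds the other side's 56.049 N, so that mass slides down and the 10.3 kg mass slides up. Taking that direction as positive, Newton's second law for the whole system gives 77.624 − 56.049 = (10.3 + 11) a, so a = 21.575 / 21.3 = 1.0129 m/s².
For the 10.3 kg mass (up-slope positive): T − 56.049 = 10.3 × 1.0129, so T = 66.482 N.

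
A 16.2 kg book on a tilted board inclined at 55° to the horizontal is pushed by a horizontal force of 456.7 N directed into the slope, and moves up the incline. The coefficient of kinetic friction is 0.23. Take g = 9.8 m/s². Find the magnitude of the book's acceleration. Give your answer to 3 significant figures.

1.54 m/s²

The horizontal push has components F cos 55° = 456.7 × 0.5736 = 261.963 N up the incline and F sin 55° = 456.7 × 0.8192 = 374.129 N pressing into the surface.
The normal force is therefore N = mg cos 55° + F sin 55° = 91.065 + 374.129 = 465.194 N, and kinetic friction down the slope is μN = 0.23 × 465.194 = 106.995 N.
Along the incline: F cos 55° − mg sin 55° − μN = ma, so 261.963 − 130.056 − 106.995 = 16.2 a, giving a = 1.5378 m/s².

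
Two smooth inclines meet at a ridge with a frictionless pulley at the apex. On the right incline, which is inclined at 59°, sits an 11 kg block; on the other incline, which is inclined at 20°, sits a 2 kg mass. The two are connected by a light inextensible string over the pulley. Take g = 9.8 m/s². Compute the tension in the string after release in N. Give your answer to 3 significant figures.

19.9 N

Resolve each weight along its own incline: the 11 kg mass has component 11 × 9.8 × sin 59° = 92.403 N down its slope, and the 2 kg mass has 2 × 9.8 × sin 20° = 6.704 N down its slope.
The 11 kg side's 92.403 N exceeds the other side's 6.704 N, so that mass slides down and the 2 kg mass slides up. Taking that direction as positive, Newton's second law for the whole system gives 92.403 − 6.704 = (11 + 2) a, so a = 85.699 / 13 = 6.5922 m/s².
For the 2 kg mass (up-slope positive): T − 6.704 = 2 × 6.5922, so T = 19.888 N.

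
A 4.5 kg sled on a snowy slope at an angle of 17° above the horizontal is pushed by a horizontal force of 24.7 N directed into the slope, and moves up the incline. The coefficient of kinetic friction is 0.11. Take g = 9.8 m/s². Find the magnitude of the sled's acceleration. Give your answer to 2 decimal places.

The horizontal push has components F cos 17° = 24.7 × 0.9563 = 23.621 N up the incline and F sin 17° = 24.7 × 0.2924 = 7.222 N pressing into the surface.
The normal force is therefore N = mg cos 17° + F sin 17° = 42.173 + 7.222 = 49.395 N, and kinetic friction down the slope is μN = 0.11 × 49.395 = 5.433 N.
Along the incline: F cos 17° − mg sin 17° − μN = ma, so 23.621 − 12.895 − 5.433 = 4.5 a, giving a = 1.1762 m/s².

1.18 m/s²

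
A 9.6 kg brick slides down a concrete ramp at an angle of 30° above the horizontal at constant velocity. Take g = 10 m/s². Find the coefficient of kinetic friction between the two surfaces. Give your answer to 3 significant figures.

0.577

At constant velocity the net force along the incline is zero: mg sin 30° = μ mg cos 30°.
So μ = tan 30° = 0.5000 / 0.8660 = 0.5774.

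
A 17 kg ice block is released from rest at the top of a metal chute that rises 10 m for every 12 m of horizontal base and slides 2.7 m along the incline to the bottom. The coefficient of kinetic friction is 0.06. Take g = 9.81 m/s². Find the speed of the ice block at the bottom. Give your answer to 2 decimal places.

The weight component along the incline is mg sin 39.81° = 106.764 N and the normal force is N = mg cos 39.81° = 128.116 N.
Friction up the slope is f = μN = 0.06 × 128.116 = 7.687 N, so the net downslope force is 106.764 − 7.687 = 99.077 N and a = 99.077 / 17 = 5.8281 m/s².
Starting from rest over a distance of 2.7 m, v² = 2aL = 2 × 5.8281 × 2.7 = 31.4717, so v = 5.6100 m/s.

5.61 m/s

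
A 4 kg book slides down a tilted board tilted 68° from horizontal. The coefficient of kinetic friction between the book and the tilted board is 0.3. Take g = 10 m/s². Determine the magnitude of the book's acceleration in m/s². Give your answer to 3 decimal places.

Resolving the weight along the incline: the component pulling the book down the slope is mg sin 68° = 4 × 10 × 0.9272 = 37.088 N, and the normal force is N = mg cos 68° = 4 × 10 × 0.3746 = 14.984 N.
Kinetic friction acts up the slope with magnitude f = μN = 0.3 × 14.984 = 4.495 N.
Net force along the incline is 37.088 − 4.495 = 32.593 N, so a = 32.593 / 4 = 8.1483 m/s².

8.148 m/s²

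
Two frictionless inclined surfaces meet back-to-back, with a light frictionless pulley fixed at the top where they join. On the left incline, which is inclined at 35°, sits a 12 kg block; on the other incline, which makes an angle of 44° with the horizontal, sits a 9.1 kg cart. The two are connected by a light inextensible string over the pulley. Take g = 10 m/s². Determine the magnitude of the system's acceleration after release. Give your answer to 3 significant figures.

0.266 m/s²

Resolve each weight along its own incline: the 12 kg mass has component 12 × 10 × sin 35° = 68.829 N down its slope, and the 9.1 kg mass has 9.1 × 10 × sin 44° = 63.214 N down its slope.
The 12 kg side's 68.829 N exceeds the other side's 63.214 N, so that mass slides down and the 9.1 kg mass slides up. Taking that direction as positive, Newton's second law for the whole system gives 68.829 − 63.214 = (12 + 9.1) a, so a = 5.615 / 21.1 = 0.2661 m/s².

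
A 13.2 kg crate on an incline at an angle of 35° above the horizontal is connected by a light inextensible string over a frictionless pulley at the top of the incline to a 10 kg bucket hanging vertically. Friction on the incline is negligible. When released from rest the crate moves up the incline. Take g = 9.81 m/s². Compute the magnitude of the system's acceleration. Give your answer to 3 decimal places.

For the crate on the incline: the weight component along the slope is m₁g sin 35° = 13.2 × 9.81 × 0.5736 = 74.277 N and the normal force is N = m₁g cos 35° = 106.074 N.
Newton's second law for the crate (up-slope positive): T − 74.277 = 13.2 a. For the hanging bucket (downward positive): 10 × 9.81 − T = 10 a.
Adding the two equations eliminates T: 23.823 = 23.2 a, so a = 1.0269 m/s².

1.027 m/s²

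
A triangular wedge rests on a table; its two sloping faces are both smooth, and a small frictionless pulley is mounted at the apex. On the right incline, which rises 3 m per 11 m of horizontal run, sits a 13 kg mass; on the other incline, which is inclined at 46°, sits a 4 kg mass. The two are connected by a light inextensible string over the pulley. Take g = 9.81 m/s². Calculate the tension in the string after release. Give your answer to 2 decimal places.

Resolve each weight along its own incline: the 13 kg mass has component 13 × 9.81 × sin 15.26° = 33.555 N down its slope, and the 4 kg mass has 4 × 9.81 × sin 46° = 28.227 N down its slope.
The 13 kg side's 33.555 N exceeds the other side's 28.227 N, so that mass slides down and the 4 kg mass slides up. Taking that direction as positive, Newton's second law for the whole system gives 33.555 − 28.227 = (13 + 4) a, so a = 5.328 / 17 = 0.3134 m/s².
For the 4 kg mass (up-slope positive): T − 28.227 = 4 × 0.3134, so T = 29.481 N.

29.48 N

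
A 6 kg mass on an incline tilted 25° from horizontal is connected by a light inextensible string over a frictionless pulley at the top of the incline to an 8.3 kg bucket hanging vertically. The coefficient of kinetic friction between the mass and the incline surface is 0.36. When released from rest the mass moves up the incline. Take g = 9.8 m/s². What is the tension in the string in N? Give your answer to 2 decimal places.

59.69 N

For the mass on the incline: the weight component along the slope is m₁g sin 25° = 6 × 9.8 × 0.4226 = 24.849 N and the normal force is N = m₁g cos 25° = 53.291 N.
Kinetic friction opposes the mass's motion up the incline: f = μN = 0.36 × 53.291 = 19.185 N acting down the slope.
Newton's second law for the mass (up-slope positive): T − 24.849 − 19.185 = 6 a. For the hanging bucket (downward positive): 8.3 × 9.8 − T = 8.3 a.
Adding the two equations eliminates T: 37.306 = 14.3 a, so a = 2.6088 m/s².
Then from the hanging bucket's equation, T = 8.3 × (9.8 − 2.6088) = 59.687 N.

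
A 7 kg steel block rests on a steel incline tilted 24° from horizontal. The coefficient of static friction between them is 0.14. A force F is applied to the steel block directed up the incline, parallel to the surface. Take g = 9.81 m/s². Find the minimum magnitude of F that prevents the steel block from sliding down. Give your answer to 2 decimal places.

The normal force is N = mg cos 24° = 62.733 N. With F at its minimum the steel block is on the verge of sliding down, so static friction is at its maximum μ_s N = 0.14 × 62.733 = 8.783 N and acts up the slope.
Equilibrium along the incline: F + μ_s N = mg sin 24°, so F = 27.931 − 8.783 = 19.148 N.

19.15 N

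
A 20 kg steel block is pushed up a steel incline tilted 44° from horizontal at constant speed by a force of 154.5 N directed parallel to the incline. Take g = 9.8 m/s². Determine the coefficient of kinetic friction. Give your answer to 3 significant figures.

0.130

At constant speed ΣF = 0 along the incline. The applied 154.5 N acts up the slope; the weight component mg sin 44° = 136.153 N and kinetic friction μN both act down the slope.
So 154.5 = 136.153 + μ × 140.991, giving μ = (154.5 − 136.153) / 140.991 = 0.1301.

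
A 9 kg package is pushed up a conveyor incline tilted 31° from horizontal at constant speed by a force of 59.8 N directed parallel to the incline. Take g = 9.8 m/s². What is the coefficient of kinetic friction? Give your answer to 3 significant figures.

At constant speed ΣF = 0 along the incline. The applied 59.8 N acts up the slope; the weight component mg sin 31° = 45.426 N and kinetic friction μN both act down the slope.
So 59.8 = 45.426 + μ × 75.602, giving μ = (59.8 − 45.426) / 75.602 = 0.1901.

0.190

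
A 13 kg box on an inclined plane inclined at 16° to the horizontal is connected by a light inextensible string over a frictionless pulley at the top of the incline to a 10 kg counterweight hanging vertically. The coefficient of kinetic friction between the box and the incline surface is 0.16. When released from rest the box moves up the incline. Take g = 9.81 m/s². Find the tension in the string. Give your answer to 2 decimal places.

For the box on the incline: the weight component along the slope is m₁g sin 16° = 13 × 9.81 × 0.2756 = 35.147 N and the normal force is N = m₁g cos 16° = 122.590 N.
Kinetic friction opposes the box's motion up the incline: f = μN = 0.16 × 122.590 = 19.614 N acting down the slope.
Newton's second law for the box (up-slope positive): T − 35.147 − 19.614 = 13 a. For the hanging counterweight (downward positive): 10 × 9.81 − T = 10 a.
Adding the two equations eliminates T: 43.339 = 23 a, so a = 1.8843 m/s².
Then from the hanging counterweight's equation, T = 10 × (9.81 − 1.8843) = 79.257 N.

79.26 N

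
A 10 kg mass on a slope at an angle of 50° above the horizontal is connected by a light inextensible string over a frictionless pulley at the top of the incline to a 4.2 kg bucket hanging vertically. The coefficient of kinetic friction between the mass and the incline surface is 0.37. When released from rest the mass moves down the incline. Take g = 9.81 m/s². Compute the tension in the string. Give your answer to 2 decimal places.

For the mass on the incline: the weight component along the slope is m₁g sin 50° = 10 × 9.81 × 0.7660 = 75.145 N and the normal force is N = m₁g cos 50° = 63.057 N.
Kinetic friction opposes the mass's motion down the incline: f = μN = 0.37 × 63.057 = 23.331 N acting up the slope.
Newton's second law for the mass (down-slope positive): 75.145 − 23.331 − T = 10 a. For the hanging bucket (upward positive): T − 4.2 × 9.81 = 4.2 a.
Adding the two equations eliminates T: 10.612 = 14.2 a, so a = 0.7473 m/s².
Then from the hanging bucket's equation, T = 4.2 × (9.81 + 0.7473) = 44.341 N.

44.34 N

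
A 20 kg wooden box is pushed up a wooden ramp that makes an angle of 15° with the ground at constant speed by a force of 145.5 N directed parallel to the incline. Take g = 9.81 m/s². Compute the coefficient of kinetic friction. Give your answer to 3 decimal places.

At constant speed ΣF = 0 along the incline. The applied 145.5 N acts up the slope; the weight component mg sin 15° = 50.780 N and kinetic friction μN both act down the slope.
So 145.5 = 50.780 + μ × 189.515, giving μ = (145.5 − 50.780) / 189.515 = 0.4998.

0.500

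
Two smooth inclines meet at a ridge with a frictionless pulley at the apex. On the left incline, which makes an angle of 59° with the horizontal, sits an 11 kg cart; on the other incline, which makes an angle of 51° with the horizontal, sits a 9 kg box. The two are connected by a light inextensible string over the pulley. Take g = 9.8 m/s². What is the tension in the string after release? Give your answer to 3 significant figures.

79.3 N

Resolve each weight along its own incline: the 11 kg mass has component 11 × 9.8 × sin 59° = 92.403 N down its slope, and the 9 kg mass has 9 × 9.8 × sin 51° = 68.544 N down its slope.
The 11 kg side's 92.403 N exceeds the other side's 68.544 N, so that mass slides down and the 9 kg mass slides up. Taking that direction as positive, Newton's second law for the whole system gives 92.403 − 68.544 = (11 + 9) a, so a = 23.859 / 20 = 1.1930 m/s².
For the 9 kg mass (up-slope positive): T − 68.544 = 9 × 1.1930, so T = 79.281 N.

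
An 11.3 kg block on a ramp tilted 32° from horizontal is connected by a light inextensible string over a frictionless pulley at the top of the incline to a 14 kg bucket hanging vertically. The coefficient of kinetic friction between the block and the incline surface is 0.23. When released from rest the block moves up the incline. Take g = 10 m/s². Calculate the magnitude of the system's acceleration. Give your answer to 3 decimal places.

For the block on the incline: the weight component along the slope is m₁g sin 32° = 11.3 × 10 × 0.5299 = 59.879 N and the normal force is N = m₁g cos 32° = 95.829 N.
Kinetic friction opposes the block's motion up the incline: f = μN = 0.23 × 95.829 = 22.041 N acting down the slope.
Newton's second law for the block (up-slope positive): T − 59.879 − 22.041 = 11.3 a. For the hanging bucket (downward positive): 14 × 10 − T = 14 a.
Adding the two equations eliminates T: 58.080 = 25.3 a, so a = 2.2957 m/s².

2.296 m/s²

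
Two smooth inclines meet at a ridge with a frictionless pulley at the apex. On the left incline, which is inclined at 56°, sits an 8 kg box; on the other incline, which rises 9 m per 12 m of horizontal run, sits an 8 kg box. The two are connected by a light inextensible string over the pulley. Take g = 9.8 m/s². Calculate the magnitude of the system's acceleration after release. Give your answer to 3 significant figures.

1.12 m/s²

Resolve each weight along its own incline: the 8 kg mass has component 8 × 9.8 × sin 56° = 64.997 N down its slope, and the 8 kg mass has 8 × 9.8 × sin 36.87° = 47.040 N down its slope.
The 8 kg side's 64.997 N exceeds the other side's 47.040 N, so that mass slides down and the 8 kg mass slides up. Taking that direction as positive, Newton's second law for the whole system gives 64.997 − 47.040 = (8 + 8) a, so a = 17.957 / 16 = 1.1223 m/s².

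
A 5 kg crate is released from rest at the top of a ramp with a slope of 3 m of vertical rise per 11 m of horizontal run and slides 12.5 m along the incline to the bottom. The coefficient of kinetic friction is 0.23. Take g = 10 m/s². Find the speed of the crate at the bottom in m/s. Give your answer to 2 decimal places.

The weight component along the incline is mg sin 15.26° = 13.156 N and the normal force is N = mg cos 15.26° = 48.238 N.
Friction up the slope is f = μN = 0.23 × 48.238 = 11.095 N, so the net downslope force is 13.156 − 11.095 = 2.061 N and a = 2.061 / 5 = 0.4122 m/s².
Starting from rest over a distance of 12.5 m, v² = 2aL = 2 × 0.4122 × 12.5 = 10.3050, so v = 3.2101 m/s.

3.21 m/s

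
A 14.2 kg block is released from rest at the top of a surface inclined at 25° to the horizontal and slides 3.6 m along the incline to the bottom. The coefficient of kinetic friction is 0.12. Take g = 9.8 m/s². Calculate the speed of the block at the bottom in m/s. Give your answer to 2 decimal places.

4.71 m/s

The weight component along the incline is mg sin 25° = 58.812 N and the normal force is N = mg cos 25° = 126.122 N.
Friction up the slope is f = μN = 0.12 × 126.122 = 15.135 N, so the net downslope force is 58.812 − 15.135 = 43.677 N and a = 43.677 / 14.2 = 3.0758 m/s².
Starting from rest over a distance of 3.6 m, v² = 2aL = 2 × 3.0758 × 3.6 = 22.1458, so v = 4.7059 m/s.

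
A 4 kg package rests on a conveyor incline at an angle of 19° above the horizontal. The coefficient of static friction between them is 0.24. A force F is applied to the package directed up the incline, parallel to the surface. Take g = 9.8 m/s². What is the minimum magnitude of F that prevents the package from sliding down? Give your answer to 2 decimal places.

The normal force is N = mg cos 19° = 37.064 N. With F at its minimum the package is on the verge of sliding down, so static friction is at its maximum μ_s N = 0.24 × 37.064 = 8.895 N and acts up the slope.
Equilibrium along the incline: F + μ_s N = mg sin 19°, so F = 12.762 − 8.895 = 3.867 N.

3.87 N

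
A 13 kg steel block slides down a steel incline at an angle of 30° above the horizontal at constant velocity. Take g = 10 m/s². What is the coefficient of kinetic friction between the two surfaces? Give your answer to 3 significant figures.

0.577

At constant velocity the net force along the incline is zero: mg sin 30° = μ mg cos 30°.
So μ = tan 30° = 0.5000 / 0.8660 = 0.5774.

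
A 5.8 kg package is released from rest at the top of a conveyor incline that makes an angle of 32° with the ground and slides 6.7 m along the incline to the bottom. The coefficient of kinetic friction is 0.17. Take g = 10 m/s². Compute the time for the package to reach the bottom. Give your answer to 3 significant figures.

The weight component along the incline is mg sin 32° = 30.735 N and the normal force is N = mg cos 32° = 49.187 N.
Friction up the slope is f = μN = 0.17 × 49.187 = 8.362 N, so the net downslope force is 30.735 − 8.362 = 22.373 N and a = 22.373 / 5.8 = 3.8574 m/s².
Starting from rest, L = ½at², so t = √(2L/a) = √(2 × 6.7 / 3.8574) = 1.8638 s.

1.86 s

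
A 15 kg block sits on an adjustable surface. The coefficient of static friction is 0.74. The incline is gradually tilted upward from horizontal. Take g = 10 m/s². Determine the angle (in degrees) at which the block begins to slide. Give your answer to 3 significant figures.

At the threshold of sliding, static friction is at its maximum μ_s N and exactly balances the weight component along the incline: mg sin θ = μ_s mg cos θ.
Hence tan θ = μ_s = 0.74, so θ = arctan(0.74) = 36.5014°.

36.5°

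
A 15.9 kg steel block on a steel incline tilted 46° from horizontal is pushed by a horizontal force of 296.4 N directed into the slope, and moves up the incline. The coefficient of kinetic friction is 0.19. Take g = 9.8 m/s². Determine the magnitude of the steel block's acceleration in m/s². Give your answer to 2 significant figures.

2.1 m/s²

The horizontal push has components F cos 46° = 296.4 × 0.6947 = 205.909 N up the incline and F sin 46° = 296.4 × 0.7193 = 213.201 N pressing into the surface.
The normal force is therefore N = mg cos 46° + F sin 46° = 108.248 + 213.201 = 321.449 N, and kinetic friction down the slope is μN = 0.19 × 321.449 = 61.075 N.
Along the incline: F cos 46° − mg sin 46° − μN = ma, so 205.909 − 112.081 − 61.075 = 15.9 a, giving a = 2.0599 m/s².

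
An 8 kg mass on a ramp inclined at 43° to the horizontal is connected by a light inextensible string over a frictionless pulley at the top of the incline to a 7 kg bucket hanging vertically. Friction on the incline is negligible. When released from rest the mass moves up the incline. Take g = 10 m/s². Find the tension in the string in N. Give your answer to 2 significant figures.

63 N

For the mass on the incline: the weight component along the slope is m₁g sin 43° = 8 × 10 × 0.6820 = 54.560 N and the normal force is N = m₁g cos 43° = 58.508 N.
Newton's second law for the mass (up-slope positive): T − 54.560 = 8 a. For the hanging bucket (downward positive): 7 × 10 − T = 7 a.
Adding the two equations eliminates T: 15.440 = 15 a, so a = 1.0293 m/s².
Then from the hanging bucket's equation, T = 7 × (10 − 1.0293) = 62.795 N.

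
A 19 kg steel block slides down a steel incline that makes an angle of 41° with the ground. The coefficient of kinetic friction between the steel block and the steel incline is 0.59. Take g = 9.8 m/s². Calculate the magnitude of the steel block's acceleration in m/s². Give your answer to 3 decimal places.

Resolving the weight along the incline: the component pulling the steel block down the slope is mg sin 41° = 19 × 9.8 × 0.6561 = 122.166 N, and the normal force is N = mg cos 41° = 19 × 9.8 × 0.7547 = 140.525 N.
Kinetic friction acts up the slope with magnitude f = μN = 0.59 × 140.525 = 82.910 N.
Net force along the incline is 122.166 − 82.910 = 39.256 N, so a = 39.256 / 19 = 2.0661 m/s².

2.066 m/s²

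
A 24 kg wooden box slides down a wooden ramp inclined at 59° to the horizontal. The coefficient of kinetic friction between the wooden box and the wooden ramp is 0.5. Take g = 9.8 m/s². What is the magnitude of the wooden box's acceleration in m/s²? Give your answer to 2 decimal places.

5.88 m/s²

Resolving the weight along the incline: the component pulling the wooden box down the slope is mg sin 59° = 24 × 9.8 × 0.8572 = 201.613 N, and the normal force is N = mg cos 59° = 24 × 9.8 × 0.5150 = 121.128 N.
Kinetic friction acts up the slope with magnitude f = μN = 0.5 × 121.128 = 60.564 N.
Net force along the incline is 201.613 − 60.564 = 141.049 N, so a = 141.049 / 24 = 5.8770 m/s².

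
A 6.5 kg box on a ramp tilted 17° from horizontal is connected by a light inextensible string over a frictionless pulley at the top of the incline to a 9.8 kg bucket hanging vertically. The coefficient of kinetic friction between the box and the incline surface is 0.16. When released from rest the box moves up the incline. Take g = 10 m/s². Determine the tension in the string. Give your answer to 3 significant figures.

For the box on the incline: the weight component along the slope is m₁g sin 17° = 6.5 × 10 × 0.2924 = 19.006 N and the normal force is N = m₁g cos 17° = 62.160 N.
Kinetic friction opposes the box's motion up the incline: f = μN = 0.16 × 62.160 = 9.946 N acting down the slope.
Newton's second law for the box (up-slope positive): T − 19.006 − 9.946 = 6.5 a. For the hanging bucket (downward positive): 9.8 × 10 − T = 9.8 a.
Adding the two equations eliminates T: 69.048 = 16.3 a, so a = 4.2361 m/s².
Then from the hanging bucket's equation, T = 9.8 × (10 − 4.2361) = 56.486 N.

56.5 N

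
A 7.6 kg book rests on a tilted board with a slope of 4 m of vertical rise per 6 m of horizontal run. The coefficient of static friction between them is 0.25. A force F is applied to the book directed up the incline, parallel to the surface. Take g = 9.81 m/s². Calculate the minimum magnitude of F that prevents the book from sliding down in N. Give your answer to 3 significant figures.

25.8 N

The normal force is N = mg cos 33.69° = 62.034 N. With F at its minimum the book is on the verge of sliding down, so static friction is at its maximum μ_s N = 0.25 × 62.034 = 15.508 N and acts up the slope.
Equilibrium along the incline: F + μ_s N = mg sin 33.69°, so F = 41.356 − 15.508 = 25.848 N.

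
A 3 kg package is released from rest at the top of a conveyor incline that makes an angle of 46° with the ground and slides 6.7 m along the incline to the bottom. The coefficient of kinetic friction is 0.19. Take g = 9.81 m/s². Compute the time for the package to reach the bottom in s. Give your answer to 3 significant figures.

1.52 s

The weight component along the incline is mg sin 46° = 21.170 N and the normal force is N = mg cos 46° = 20.444 N.
Friction up the slope is f = μN = 0.19 × 20.444 = 3.884 N, so the net downslope force is 21.170 − 3.884 = 17.286 N and a = 17.286 / 3 = 5.7620 m/s².
Starting from rest, L = ½at², so t = √(2L/a) = √(2 × 6.7 / 5.7620) = 1.5250 s.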